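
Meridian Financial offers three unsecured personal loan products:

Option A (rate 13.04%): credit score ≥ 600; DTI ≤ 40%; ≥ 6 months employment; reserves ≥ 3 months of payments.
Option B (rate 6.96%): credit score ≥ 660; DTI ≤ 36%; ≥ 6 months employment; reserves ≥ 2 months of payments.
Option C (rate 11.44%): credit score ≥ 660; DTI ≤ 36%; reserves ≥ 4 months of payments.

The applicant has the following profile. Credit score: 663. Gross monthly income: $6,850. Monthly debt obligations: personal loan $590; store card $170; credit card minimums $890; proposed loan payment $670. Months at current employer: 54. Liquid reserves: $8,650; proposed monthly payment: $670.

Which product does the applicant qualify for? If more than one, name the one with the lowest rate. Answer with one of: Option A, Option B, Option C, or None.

Total debts = (590 + 170 + 890 + 670) = 2,320; DTI = 2,320/6,850 = 33.9%.
Reserves = 8,650/670 = 12.9 months.
Option A: score 663 ≥ 600; DTI 33.9% ≤ 40%; employment 54 ≥ 6 mo; reserves 12.9 ≥ 3 mo → qualifies.
Option B: score 663 ≥ 660; DTI 33.9% ≤ 36%; employment 54 ≥ 6 mo; reserves 12.9 ≥ 2 mo → qualifies.
Option C: score 663 ≥ 660; DTI 33.9% ≤ 36%; reserves 12.9 ≥ 4 mo → qualifies.
Qualifying: Option A, Option B, Option C. Lowest rate is 6.96% → Option B.

Option B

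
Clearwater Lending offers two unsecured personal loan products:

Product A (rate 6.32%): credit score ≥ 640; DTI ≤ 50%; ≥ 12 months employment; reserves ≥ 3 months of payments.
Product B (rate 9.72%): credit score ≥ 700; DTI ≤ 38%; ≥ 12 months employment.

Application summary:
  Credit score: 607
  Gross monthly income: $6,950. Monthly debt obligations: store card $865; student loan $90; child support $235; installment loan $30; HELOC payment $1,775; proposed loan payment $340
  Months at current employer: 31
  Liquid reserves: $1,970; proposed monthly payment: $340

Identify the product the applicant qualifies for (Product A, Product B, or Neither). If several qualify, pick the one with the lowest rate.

Neither

Total debts = (865 + 90 + 235 + 30 + 1,775 + 340) = 3,335; DTI = 3,335/6,950 = 48%.
Reserves = 1,970/340 = 5.8 months.
Product A: score 607 < 640; DTI 48% ≤ 50%; employment 31 ≥ 12 mo; reserves 5.8 ≥ 3 mo → does not qualify.
Product B: score 607 < 700; DTI 48% > 38%; employment 31 ≥ 12 mo → does not qualify.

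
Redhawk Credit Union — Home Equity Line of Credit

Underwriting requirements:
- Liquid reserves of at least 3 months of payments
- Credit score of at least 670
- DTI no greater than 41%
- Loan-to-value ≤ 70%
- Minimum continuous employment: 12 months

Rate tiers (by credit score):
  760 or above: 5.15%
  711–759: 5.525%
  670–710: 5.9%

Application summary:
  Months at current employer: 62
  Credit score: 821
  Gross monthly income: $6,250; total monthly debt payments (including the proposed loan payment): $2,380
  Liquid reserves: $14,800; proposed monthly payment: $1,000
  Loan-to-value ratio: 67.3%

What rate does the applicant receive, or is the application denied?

Credit score 821 ≥ 670 (meets minimum)
Debt-to-income = 2,380/6,250 = 38.1% — meets 41% limit
LTV 67.3% ≤ 70%
Reserves = 14,800/1,000 = 14.8 months ≥ 3
Employment 62 ≥ 12 months
All requirements met. Score 821 falls in the 760 or above tier → 5.15%.

Approved at 5.15%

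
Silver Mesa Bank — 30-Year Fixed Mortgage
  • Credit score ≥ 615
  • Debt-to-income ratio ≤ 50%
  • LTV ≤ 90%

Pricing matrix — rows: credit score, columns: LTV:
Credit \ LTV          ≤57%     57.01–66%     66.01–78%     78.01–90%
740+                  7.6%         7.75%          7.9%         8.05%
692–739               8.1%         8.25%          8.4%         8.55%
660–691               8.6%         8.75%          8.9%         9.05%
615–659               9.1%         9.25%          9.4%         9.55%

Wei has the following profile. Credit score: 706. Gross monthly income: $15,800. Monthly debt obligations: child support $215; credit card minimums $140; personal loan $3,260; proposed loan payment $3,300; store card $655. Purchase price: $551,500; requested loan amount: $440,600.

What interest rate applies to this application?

8.55%

Credit score 706 ≥ 615; Total monthly debts = (215 + 140 + 3,260 + 3,300 + 655) = 7,570. DTI = 7,570/15,800 = 47.9% ≤ 50%
Loan-to-value = 440,600/551,500 = 79.9% — pass (90% max)
Row: 706 falls in 692–739. Column: 79.9% falls in 78.01–90%. Rate = 8.55%.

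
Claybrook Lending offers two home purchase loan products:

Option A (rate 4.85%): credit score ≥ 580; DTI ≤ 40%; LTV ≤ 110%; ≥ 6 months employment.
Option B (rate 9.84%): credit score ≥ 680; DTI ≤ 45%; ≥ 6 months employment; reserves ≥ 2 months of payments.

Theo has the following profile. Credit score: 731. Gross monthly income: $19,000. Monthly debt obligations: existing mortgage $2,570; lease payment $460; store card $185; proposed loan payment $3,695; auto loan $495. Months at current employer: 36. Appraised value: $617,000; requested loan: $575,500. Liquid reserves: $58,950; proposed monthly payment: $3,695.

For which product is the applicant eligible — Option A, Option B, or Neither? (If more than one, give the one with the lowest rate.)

Total debts = (2,570 + 460 + 185 + 3,695 + 495) = 7,405; DTI = 7,405/19,000 = 39%.
LTV = 575,500/617,000 = 93.3%.
Reserves = 58,950/3,695 = 16.0 months.
Option A: score 731 ≥ 580; DTI 39% ≤ 40%; LTV 93.3% ≤ 110%; employment 36 ≥ 6 mo → qualifies.
Option B: score 731 ≥ 680; DTI 39% ≤ 45%; employment 36 ≥ 6 mo; reserves 16.0 ≥ 2 mo → qualifies.
Qualifying: Option A, Option B. Lowest rate is 4.85% → Option A.

Option A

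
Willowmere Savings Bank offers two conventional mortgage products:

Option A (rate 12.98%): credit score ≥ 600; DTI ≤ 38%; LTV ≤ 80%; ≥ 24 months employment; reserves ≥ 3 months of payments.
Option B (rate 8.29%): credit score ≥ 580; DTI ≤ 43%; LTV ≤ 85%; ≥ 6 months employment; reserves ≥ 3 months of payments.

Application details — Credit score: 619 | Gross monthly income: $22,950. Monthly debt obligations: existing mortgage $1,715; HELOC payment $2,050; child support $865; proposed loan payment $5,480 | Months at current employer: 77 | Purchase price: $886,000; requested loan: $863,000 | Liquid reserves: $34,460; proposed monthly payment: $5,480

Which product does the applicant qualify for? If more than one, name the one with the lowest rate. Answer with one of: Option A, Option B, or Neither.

Total debts = (1,715 + 2,050 + 865 + 5,480) = 10,110; DTI = 10,110/22,950 = 44.1%.
LTV = 863,000/886,000 = 97.4%.
Reserves = 34,460/5,480 = 6.3 months.
Option A: score 619 ≥ 600; DTI 44.1% > 38%; LTV 97.4% > 80%; employment 77 ≥ 24 mo; reserves 6.3 ≥ 3 mo → does not qualify.
Option B: score 619 ≥ 580; DTI 44.1% > 43%; LTV 97.4% > 85%; employment 77 ≥ 6 mo; reserves 6.3 ≥ 3 mo → does not qualify.

Neither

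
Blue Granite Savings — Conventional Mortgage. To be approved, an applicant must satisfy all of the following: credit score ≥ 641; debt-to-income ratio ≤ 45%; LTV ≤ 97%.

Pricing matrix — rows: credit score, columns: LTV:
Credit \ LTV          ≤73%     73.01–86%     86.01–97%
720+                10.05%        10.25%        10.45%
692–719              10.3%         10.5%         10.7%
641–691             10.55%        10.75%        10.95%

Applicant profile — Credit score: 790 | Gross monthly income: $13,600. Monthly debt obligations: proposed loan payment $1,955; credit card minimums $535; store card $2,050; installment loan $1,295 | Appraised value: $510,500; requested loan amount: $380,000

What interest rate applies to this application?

10.25%

Credit score 790 ≥ 641; Total monthly debts = (1,955 + 535 + 2,050 + 1,295) = 5,835. DTI = 5,835/13,600 = 42.9% ≤ 45%
Loan-to-value = 380,000/510,500 = 74.4% — pass (97% max)
Row: 790 falls in 720+. Column: 74.4% falls in 73.01–86%. Rate = 10.25%.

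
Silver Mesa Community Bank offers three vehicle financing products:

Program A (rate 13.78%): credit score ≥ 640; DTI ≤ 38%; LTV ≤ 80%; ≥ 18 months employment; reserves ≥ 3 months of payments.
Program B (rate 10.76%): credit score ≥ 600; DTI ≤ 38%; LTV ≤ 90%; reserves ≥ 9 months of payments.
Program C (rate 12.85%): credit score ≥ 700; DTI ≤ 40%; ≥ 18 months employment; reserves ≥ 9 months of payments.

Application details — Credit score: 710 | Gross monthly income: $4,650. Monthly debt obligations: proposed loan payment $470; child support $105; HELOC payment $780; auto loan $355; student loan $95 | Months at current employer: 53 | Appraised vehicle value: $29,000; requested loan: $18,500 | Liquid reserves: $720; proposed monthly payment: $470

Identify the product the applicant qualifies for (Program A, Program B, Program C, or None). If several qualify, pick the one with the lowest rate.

Total debts = (470 + 105 + 780 + 355 + 95) = 1,805; DTI = 1,805/4,650 = 38.8%.
LTV = 18,500/29,000 = 63.8%.
Reserves = 720/470 = 1.5 months.
Program A: score 710 ≥ 640; DTI 38.8% > 38%; LTV 63.8% ≤ 80%; employment 53 ≥ 18 mo; reserves 1.5 < 3 mo → does not qualify.
Program B: score 710 ≥ 600; DTI 38.8% > 38%; LTV 63.8% ≤ 90%; reserves 1.5 < 9 mo → does not qualify.
Program C: score 710 ≥ 700; DTI 38.8% ≤ 40%; employment 53 ≥ 18 mo; reserves 1.5 < 9 mo → does not qualify.

None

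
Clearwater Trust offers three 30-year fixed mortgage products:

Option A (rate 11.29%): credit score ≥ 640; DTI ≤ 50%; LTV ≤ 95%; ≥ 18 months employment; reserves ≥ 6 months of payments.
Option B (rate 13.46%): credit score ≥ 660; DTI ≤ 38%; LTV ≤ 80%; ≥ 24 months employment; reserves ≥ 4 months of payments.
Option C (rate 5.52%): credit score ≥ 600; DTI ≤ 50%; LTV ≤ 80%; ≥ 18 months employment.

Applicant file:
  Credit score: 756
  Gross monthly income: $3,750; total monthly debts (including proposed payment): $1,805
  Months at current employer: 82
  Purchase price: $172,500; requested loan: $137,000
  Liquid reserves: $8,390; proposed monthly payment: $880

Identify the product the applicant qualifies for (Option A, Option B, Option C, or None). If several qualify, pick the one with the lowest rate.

Option C

DTI = 1,805/3,750 = 48.1%.
LTV = 137,000/172,500 = 79.4%.
Reserves = 8,390/880 = 9.5 months.
Option A: score 756 ≥ 640; DTI 48.1% ≤ 50%; LTV 79.4% ≤ 95%; employment 82 ≥ 18 mo; reserves 9.5 ≥ 6 mo → qualifies.
Option B: score 756 ≥ 660; DTI 48.1% > 38%; LTV 79.4% ≤ 80%; employment 82 ≥ 24 mo; reserves 9.5 ≥ 4 mo → does not qualify.
Option C: score 756 ≥ 600; DTI 48.1% ≤ 50%; LTV 79.4% ≤ 80%; employment 82 ≥ 18 mo → qualifies.
Qualifying: Option A, Option C. Lowest rate is 5.52% → Option C.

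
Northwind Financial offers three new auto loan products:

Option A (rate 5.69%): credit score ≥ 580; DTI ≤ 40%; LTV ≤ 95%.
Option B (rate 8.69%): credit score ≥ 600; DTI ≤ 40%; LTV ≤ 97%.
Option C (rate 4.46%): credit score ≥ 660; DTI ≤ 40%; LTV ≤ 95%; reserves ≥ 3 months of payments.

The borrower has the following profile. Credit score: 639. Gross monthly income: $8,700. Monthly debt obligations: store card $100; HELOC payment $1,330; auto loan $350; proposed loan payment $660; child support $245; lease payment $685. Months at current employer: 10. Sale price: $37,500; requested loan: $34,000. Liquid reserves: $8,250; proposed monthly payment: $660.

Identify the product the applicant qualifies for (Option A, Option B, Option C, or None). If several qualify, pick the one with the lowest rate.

Total debts = (100 + 1,330 + 350 + 660 + 245 + 685) = 3,370; DTI = 3,370/8,700 = 38.7%.
LTV = 34,000/37,500 = 90.7%.
Reserves = 8,250/660 = 12.5 months.
Option A: score 639 ≥ 580; DTI 38.7% ≤ 40%; LTV 90.7% ≤ 95% → qualifies.
Option B: score 639 ≥ 600; DTI 38.7% ≤ 40%; LTV 90.7% ≤ 97% → qualifies.
Option C: score 639 < 660; DTI 38.7% ≤ 40%; LTV 90.7% ≤ 95%; reserves 12.5 ≥ 3 mo → does not qualify.
Qualifying: Option A, Option B. Lowest rate is 5.69% → Option A.

Option A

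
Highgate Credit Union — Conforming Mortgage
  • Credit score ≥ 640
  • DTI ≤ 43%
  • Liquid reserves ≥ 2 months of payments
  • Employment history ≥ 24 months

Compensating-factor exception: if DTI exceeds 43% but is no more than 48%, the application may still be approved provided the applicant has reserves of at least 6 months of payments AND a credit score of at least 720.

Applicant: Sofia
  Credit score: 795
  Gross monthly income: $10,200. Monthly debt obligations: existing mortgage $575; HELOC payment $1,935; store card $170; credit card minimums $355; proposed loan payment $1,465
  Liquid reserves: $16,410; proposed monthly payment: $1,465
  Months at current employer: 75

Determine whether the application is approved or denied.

Credit score 795 ≥ 640 (meets base)
Total debts = (575 + 1,935 + 170 + 355 + 1,465) = 4,500. DTI: 4,500 ÷ 10,200 = 44.1%, over the 43% base limit.
Liquid reserves cover 16,410/1,465 = 11.2 months — ≥ 2 required
Employment 75 ≥ 24 months
DTI 44.1% is within the 43%–48% exception band; checking compensating factors.
Reserves 11.2 ≥ 6 months; credit score 795 ≥ 720.
Both override conditions satisfied; DTI exception granted.

Approved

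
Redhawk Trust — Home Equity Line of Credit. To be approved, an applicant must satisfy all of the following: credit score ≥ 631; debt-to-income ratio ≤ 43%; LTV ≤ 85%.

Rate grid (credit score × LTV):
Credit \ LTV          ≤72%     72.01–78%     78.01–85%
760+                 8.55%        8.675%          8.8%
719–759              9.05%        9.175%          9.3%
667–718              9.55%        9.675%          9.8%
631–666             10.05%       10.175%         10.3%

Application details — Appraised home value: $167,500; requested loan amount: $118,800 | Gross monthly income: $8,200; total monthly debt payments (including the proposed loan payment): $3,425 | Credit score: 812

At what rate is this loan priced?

Credit score 812 ≥ 631; DTI: 3,425 ÷ 8,200 = 41.8%, within the 43% cap
LTV = 118,800/167,500 = 70.9% ≤ 85%
Row: 812 falls in 760+. Column: 70.9% falls in ≤72%. Rate = 8.55%.

8.55%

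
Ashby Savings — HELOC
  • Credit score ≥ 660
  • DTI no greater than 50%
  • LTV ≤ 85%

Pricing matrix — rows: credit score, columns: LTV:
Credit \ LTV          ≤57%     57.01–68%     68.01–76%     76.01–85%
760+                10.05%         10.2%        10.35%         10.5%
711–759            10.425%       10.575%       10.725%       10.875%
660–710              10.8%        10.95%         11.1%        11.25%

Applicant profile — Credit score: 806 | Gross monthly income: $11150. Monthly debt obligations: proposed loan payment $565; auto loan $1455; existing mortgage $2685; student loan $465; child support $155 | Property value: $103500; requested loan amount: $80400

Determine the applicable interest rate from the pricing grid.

10.5%

Credit score 806 ≥ 660; Total monthly debts = (565 + 1,455 + 2,685 + 465 + 155) = 5,325. DTI = 5,325/11,150 = 47.8% ≤ 50%
LTV = 80,400/103,500 = 77.7% ≤ 85%
Row: 806 falls in 760+. Column: 77.7% falls in 76.01–85%. Rate = 10.5%.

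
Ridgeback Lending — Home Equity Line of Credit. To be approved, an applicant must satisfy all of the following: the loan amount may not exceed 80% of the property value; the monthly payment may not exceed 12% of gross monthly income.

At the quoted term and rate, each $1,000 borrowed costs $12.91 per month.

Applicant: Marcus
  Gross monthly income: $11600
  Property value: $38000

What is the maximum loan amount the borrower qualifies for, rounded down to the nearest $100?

Payment cap: 12% × $11,600 = $1,392/month.
At $12.91 per $1,000, that supports 1,392/12.91 × 1,000 ≈ $107,823 → $107,800.
LTV cap: 80% × $38,000 = $30,400 → $30,400.
Binding constraint: loan-to-value.

$30,400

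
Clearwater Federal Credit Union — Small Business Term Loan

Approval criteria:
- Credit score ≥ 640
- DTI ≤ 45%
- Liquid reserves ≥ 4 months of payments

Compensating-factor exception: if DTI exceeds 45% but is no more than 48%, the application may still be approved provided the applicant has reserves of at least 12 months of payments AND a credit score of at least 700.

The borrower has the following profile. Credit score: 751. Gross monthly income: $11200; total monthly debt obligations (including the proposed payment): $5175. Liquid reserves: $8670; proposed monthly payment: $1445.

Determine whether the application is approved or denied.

Credit score 751 ≥ 640 (meets base)
DTI = 5,175/11,200 = 46.2% > 45% — standard DTI limit exceeded.
Reserves: 8,670 ÷ 1,445 = 6.0 months (meets 4-month minimum)
46.2% falls in the override range (45%–48%), so the compensating-factor test applies.
Reserves 6.0 < 12 months; credit score 751 ≥ 700.
Compensating-factor requirement not fully met.

Denied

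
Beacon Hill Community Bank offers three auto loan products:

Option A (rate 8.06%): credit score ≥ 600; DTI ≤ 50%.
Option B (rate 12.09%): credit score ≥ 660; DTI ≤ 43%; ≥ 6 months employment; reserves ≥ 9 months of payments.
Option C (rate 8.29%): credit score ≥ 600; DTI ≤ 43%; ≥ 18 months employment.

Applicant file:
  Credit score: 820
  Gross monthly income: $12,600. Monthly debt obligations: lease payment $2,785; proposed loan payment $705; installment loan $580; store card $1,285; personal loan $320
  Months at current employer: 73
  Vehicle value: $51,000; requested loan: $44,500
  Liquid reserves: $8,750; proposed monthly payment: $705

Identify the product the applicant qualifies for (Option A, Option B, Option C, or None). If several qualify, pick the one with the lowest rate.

Option A

Total debts = (2,785 + 705 + 580 + 1,285 + 320) = 5,675; DTI = 5,675/12,600 = 45%.
LTV = 44,500/51,000 = 87.3%.
Reserves = 8,750/705 = 12.4 months.
Option A: score 820 ≥ 600; DTI 45% ≤ 50% → qualifies.
Option B: score 820 ≥ 660; DTI 45% > 43%; employment 73 ≥ 6 mo; reserves 12.4 ≥ 9 mo → does not qualify.
Option C: score 820 ≥ 600; DTI 45% > 43%; employment 73 ≥ 18 mo → does not qualify.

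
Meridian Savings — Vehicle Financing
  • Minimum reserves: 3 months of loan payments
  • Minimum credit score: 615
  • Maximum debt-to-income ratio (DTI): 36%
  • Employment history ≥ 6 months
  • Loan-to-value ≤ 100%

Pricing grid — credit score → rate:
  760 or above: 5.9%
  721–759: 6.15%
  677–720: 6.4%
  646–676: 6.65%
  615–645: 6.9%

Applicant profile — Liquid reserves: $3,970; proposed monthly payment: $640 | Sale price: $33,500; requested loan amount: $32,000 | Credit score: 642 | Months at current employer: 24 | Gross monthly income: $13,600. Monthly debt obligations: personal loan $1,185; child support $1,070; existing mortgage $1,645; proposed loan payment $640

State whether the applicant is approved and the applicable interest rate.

Approved at 6.9%

Credit score 642 ≥ 615 (meets minimum)
Total monthly debts = (1,185 + 1,070 + 1,645 + 640) = 4,540. DTI: 4,540 ÷ 13,600 = 33.4%, within the 36% cap
Employment 24 ≥ 6 months
Loan-to-value = 32,000/33,500 = 95.5% — pass (100% max)
Reserves: 3,970 ÷ 640 = 6.2 months (meets 3-month minimum)
All requirements met. Score 642 falls in the 615–645 tier → 6.9%.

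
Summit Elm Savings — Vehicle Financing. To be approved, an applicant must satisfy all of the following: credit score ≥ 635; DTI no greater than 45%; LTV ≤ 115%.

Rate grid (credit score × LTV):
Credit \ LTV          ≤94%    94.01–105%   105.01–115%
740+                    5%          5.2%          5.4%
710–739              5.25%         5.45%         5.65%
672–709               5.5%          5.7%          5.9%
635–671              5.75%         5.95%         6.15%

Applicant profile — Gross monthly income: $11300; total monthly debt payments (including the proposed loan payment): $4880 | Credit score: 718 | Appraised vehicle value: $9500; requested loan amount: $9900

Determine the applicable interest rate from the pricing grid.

5.45%

Credit score 718 ≥ 635; DTI: 4,880 ÷ 11,300 = 43.2%, within the 45% cap
Loan-to-value = 9,900/9,500 = 104.2% — pass (115% max)
Credit 718 → row 710–739; LTV 104.2% → column 94.01–105%. Grid cell → 5.45%.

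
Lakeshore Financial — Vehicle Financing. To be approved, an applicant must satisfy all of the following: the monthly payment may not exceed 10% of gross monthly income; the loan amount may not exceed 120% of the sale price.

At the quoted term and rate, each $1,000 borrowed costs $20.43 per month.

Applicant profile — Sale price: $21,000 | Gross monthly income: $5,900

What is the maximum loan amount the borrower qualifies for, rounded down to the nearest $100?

Payment cap: 10% × $5,900 = $590/month.
At $20.43 per $1,000, that supports 590/20.43 × 1,000 ≈ $28,879 → $28,800.
LTV cap: 120% × $21,000 = $25,200 → $25,200.
Binding constraint: loan-to-value.

$25,200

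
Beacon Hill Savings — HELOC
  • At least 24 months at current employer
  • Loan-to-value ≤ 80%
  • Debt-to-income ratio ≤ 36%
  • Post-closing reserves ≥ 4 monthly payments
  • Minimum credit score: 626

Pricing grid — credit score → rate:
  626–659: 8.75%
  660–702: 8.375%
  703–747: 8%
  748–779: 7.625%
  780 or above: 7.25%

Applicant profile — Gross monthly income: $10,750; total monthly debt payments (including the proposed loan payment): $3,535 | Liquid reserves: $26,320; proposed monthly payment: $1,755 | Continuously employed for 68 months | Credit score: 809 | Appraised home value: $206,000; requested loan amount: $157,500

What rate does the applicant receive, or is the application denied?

Credit score 809 ≥ 626 (meets minimum)
DTI = 3,535/10,750 = 32.9% ≤ 36%
Reserves: 26,320 ÷ 1,755 = 15.0 months (meets 4-month minimum)
Employment 68 ≥ 24 months
Loan-to-value = 157,500/206,000 = 76.5% — pass (80% max)
All requirements met. Score 809 falls in the 780 or above tier → 7.25%.

Approved at 7.25%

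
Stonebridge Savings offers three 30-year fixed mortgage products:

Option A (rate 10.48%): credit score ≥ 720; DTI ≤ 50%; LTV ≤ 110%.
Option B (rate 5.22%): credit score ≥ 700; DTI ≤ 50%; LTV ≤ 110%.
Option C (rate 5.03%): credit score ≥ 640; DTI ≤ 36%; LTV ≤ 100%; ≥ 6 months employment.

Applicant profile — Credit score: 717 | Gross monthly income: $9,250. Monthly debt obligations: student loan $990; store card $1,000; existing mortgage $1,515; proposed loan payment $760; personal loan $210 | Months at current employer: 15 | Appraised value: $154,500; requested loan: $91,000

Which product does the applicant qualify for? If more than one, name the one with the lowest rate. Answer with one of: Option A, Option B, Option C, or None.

Option B

Total debts = (990 + 1,000 + 1,515 + 760 + 210) = 4,475; DTI = 4,475/9,250 = 48.4%.
LTV = 91,000/154,500 = 58.9%.
Option A: score 717 < 720; DTI 48.4% ≤ 50%; LTV 58.9% ≤ 110% → does not qualify.
Option B: score 717 ≥ 700; DTI 48.4% ≤ 50%; LTV 58.9% ≤ 110% → qualifies.
Option C: score 717 ≥ 640; DTI 48.4% > 36%; LTV 58.9% ≤ 100%; employment 15 ≥ 6 mo → does not qualify.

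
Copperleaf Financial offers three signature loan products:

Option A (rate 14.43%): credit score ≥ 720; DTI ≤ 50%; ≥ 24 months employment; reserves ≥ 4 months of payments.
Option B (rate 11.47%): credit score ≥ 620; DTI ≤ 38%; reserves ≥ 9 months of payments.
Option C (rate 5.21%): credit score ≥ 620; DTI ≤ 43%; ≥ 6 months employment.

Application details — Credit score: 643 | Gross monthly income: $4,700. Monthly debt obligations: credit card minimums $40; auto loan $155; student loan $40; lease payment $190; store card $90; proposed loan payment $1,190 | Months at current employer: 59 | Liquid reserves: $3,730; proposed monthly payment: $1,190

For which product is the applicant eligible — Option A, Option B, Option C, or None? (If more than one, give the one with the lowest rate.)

Option C

Total debts = (40 + 155 + 40 + 190 + 90 + 1,190) = 1,705; DTI = 1,705/4,700 = 36.3%.
Reserves = 3,730/1,190 = 3.1 months.
Option A: score 643 < 720; DTI 36.3% ≤ 50%; employment 59 ≥ 24 mo; reserves 3.1 < 4 mo → does not qualify.
Option B: score 643 ≥ 620; DTI 36.3% ≤ 38%; reserves 3.1 < 9 mo → does not qualify.
Option C: score 643 ≥ 620; DTI 36.3% ≤ 43%; employment 59 ≥ 6 mo → qualifies.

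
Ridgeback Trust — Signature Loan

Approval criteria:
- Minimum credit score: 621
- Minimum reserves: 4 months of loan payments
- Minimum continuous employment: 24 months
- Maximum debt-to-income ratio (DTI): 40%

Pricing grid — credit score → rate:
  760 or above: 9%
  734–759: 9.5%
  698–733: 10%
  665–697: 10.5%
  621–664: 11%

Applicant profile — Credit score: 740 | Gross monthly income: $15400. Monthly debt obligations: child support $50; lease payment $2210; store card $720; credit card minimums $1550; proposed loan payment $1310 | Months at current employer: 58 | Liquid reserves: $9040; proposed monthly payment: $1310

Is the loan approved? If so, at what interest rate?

Approved at 9.5%

Credit score 740 ≥ 621 (meets minimum)
Employment 58 ≥ 24 months
Liquid reserves cover 9,040/1,310 = 6.9 months — ≥ 4 required
Total monthly debts = (50 + 2,210 + 720 + 1,550 + 1,310) = 5,840. Debt-to-income = 5,840/15,400 = 37.9% — meets 40% limit
All requirements met. Score 740 falls in the 734–759 tier → 9.5%.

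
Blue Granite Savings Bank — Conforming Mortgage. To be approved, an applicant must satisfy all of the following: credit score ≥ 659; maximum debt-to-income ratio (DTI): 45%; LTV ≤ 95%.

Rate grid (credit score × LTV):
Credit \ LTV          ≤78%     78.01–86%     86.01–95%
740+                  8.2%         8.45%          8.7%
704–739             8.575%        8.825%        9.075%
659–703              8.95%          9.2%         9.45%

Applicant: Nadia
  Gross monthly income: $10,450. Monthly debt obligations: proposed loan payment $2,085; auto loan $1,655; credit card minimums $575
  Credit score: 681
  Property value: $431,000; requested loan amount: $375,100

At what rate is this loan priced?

9.45%

Credit score 681 ≥ 659; Total monthly debts = (2,085 + 1,655 + 575) = 4,315. Debt-to-income = 4,315/10,450 = 41.3% — meets 45% limit
Loan-to-value = 375,100/431,000 = 87% — pass (95% max)
Credit 681 → row 659–703; LTV 87% → column 86.01–95%. Grid cell → 9.45%.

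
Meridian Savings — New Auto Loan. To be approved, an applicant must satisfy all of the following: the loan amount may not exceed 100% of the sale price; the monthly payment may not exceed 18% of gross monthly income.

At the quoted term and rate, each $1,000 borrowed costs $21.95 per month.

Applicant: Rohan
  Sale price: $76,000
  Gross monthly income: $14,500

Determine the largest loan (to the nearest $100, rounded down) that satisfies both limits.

Payment cap: 18% × $14,500 = $2,610/month.
At $21.95 per $1,000, that supports 2,610/21.95 × 1,000 ≈ $118,906 → $118,900.
LTV cap: 100% × $76,000 = $76,000 → $76,000.
Binding constraint: loan-to-value.

$76,000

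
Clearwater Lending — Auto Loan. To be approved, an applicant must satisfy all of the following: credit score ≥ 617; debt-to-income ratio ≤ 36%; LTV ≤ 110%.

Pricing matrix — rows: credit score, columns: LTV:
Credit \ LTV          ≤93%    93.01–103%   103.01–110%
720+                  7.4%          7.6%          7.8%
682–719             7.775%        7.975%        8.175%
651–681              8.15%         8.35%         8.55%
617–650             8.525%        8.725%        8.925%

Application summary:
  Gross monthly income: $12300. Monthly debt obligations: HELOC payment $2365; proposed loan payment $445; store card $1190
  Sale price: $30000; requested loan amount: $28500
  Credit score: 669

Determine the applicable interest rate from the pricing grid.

Credit score 669 ≥ 617; Total monthly debts = (2,365 + 445 + 1,190) = 4,000. DTI = 4,000/12,300 = 32.5% ≤ 36%
LTV = 28,500/30,000 = 95% ≤ 110%
Score 669 is in the 651–681 band; LTV 95% is in the 93.01–103% band → 8.35%.

8.35%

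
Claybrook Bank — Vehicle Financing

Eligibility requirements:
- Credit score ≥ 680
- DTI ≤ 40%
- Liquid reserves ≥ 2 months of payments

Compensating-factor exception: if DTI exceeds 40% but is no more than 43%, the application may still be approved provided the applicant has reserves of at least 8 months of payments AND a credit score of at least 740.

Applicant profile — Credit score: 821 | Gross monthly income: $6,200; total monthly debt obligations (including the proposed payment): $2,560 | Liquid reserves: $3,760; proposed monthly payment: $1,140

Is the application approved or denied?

Denied

Credit score 821 ≥ 680 (meets base)
DTI = 2,560/6,200 = 41.3% > 40% — standard DTI limit exceeded.
Reserves: 3,760 ÷ 1,140 = 3.3 months (meets 2-month minimum)
DTI 41.3% is within the 40%–43% exception band; checking compensating factors.
Reserves 3.3 < 8 months; credit score 821 ≥ 740.
Override conditions not both satisfied; exception does not apply.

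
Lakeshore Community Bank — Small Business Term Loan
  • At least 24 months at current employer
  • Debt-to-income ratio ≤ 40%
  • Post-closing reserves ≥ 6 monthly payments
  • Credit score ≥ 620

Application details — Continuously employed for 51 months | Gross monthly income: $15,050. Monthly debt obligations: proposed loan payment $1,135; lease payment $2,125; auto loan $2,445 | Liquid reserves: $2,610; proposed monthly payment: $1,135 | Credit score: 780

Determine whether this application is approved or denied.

Employment 51 ≥ 24 months
Total monthly debts = (1,135 + 2,125 + 2,445) = 5,705. DTI = 5,705/15,050 = 37.9% ≤ 40%
Reserves = 2,610/1,135 = 2.3 months < 6
Credit score 780 ≥ 620 (meets)
Fails on reserves.

Denied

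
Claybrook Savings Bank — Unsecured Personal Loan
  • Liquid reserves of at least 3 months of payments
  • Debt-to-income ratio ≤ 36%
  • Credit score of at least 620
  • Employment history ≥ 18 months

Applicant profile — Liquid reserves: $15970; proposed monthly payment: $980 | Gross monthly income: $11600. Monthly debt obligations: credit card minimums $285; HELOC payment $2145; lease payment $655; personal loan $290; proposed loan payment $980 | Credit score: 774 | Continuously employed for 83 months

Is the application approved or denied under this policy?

Denied

Liquid reserves cover 15,970/980 = 16.3 months — ≥ 3 required
Total monthly debts = (285 + 2,145 + 655 + 290 + 980) = 4,355. Debt-to-income = 4,355/11,600 = 37.5% — over 36% limit
Credit score 774 ≥ 620 (meets)
Employment 83 ≥ 18 months
Fails on DTI.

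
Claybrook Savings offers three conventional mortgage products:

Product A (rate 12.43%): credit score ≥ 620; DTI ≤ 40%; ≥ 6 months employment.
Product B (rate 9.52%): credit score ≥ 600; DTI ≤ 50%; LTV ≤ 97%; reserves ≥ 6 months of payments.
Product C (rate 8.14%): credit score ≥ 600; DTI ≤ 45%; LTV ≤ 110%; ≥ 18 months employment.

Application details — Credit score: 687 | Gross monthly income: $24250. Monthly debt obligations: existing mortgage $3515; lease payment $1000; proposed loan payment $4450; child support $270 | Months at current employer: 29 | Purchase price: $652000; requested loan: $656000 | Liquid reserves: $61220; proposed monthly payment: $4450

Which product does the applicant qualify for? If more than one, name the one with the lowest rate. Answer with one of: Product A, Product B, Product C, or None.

Total debts = (3,515 + 1,000 + 4,450 + 270) = 9,235; DTI = 9,235/24,250 = 38.1%.
LTV = 656,000/652,000 = 100.6%.
Reserves = 61,220/4,450 = 13.8 months.
Product A: score 687 ≥ 620; DTI 38.1% ≤ 40%; employment 29 ≥ 6 mo → qualifies.
Product B: score 687 ≥ 600; DTI 38.1% ≤ 50%; LTV 100.6% > 97%; reserves 13.8 ≥ 6 mo → does not qualify.
Product C: score 687 ≥ 600; DTI 38.1% ≤ 45%; LTV 100.6% ≤ 110%; employment 29 ≥ 18 mo → qualifies.
Qualifying: Product A, Product C. Lowest rate is 8.14% → Product C.

Product C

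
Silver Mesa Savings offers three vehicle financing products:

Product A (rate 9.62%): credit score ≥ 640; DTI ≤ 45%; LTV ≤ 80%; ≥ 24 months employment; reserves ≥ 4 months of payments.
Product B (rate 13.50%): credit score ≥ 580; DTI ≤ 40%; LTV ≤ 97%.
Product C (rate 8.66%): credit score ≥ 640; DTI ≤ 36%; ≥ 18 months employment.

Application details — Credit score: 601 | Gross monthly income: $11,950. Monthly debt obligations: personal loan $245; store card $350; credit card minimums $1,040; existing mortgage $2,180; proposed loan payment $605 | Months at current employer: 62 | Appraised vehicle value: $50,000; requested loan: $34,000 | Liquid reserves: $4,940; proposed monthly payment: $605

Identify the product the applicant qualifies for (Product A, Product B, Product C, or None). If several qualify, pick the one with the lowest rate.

Product B

Total debts = (245 + 350 + 1,040 + 2,180 + 605) = 4,420; DTI = 4,420/11,950 = 37%.
LTV = 34,000/50,000 = 68%.
Reserves = 4,940/605 = 8.2 months.
Product A: score 601 < 640; DTI 37% ≤ 45%; LTV 68% ≤ 80%; employment 62 ≥ 24 mo; reserves 8.2 ≥ 4 mo → does not qualify.
Product B: score 601 ≥ 580; DTI 37% ≤ 40%; LTV 68% ≤ 97% → qualifies.
Product C: score 601 < 640; DTI 37% > 36%; employment 62 ≥ 18 mo → does not qualify.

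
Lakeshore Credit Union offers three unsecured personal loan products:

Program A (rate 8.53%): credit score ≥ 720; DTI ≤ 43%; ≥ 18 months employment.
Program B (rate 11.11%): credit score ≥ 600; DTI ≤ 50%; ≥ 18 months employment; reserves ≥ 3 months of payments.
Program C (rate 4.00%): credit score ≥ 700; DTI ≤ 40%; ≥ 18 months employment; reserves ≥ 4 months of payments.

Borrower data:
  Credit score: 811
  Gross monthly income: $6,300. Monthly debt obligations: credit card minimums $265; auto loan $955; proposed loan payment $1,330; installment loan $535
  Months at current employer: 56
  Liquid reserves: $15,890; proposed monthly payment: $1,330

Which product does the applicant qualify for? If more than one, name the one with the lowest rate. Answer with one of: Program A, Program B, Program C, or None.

Total debts = (265 + 955 + 1,330 + 535) = 3,085; DTI = 3,085/6,300 = 49%.
Reserves = 15,890/1,330 = 11.9 months.
Program A: score 811 ≥ 720; DTI 49% > 43%; employment 56 ≥ 18 mo → does not qualify.
Program B: score 811 ≥ 600; DTI 49% ≤ 50%; employment 56 ≥ 18 mo; reserves 11.9 ≥ 3 mo → qualifies.
Program C: score 811 ≥ 700; DTI 49% > 40%; employment 56 ≥ 18 mo; reserves 11.9 ≥ 4 mo → does not qualify.

Program B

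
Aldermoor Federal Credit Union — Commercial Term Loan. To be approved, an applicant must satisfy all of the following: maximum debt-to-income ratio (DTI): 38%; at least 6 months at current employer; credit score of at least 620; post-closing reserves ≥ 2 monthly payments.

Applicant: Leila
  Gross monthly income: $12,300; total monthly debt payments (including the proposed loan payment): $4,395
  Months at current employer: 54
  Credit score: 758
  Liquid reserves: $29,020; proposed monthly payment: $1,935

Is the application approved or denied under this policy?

DTI = 4,395/12,300 = 35.7% ≤ 38%
Employment 54 ≥ 6 months
Credit score 758 ≥ 620 (meets)
Reserves = 29,020/1,935 = 15.0 months ≥ 2
All criteria satisfied.

Approved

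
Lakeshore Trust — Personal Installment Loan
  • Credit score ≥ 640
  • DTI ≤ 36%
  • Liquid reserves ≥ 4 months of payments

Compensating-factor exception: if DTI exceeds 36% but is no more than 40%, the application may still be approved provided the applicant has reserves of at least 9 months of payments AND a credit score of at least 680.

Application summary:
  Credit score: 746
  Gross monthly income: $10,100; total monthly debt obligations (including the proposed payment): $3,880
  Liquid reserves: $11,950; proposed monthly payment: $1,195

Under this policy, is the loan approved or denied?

Approved

Credit score 746 ≥ 640 (meets base)
DTI = 3,880/10,100 = 38.4% > 36% — standard DTI limit exceeded.
Reserves = 11,950/1,195 = 10.0 months ≥ 4
DTI 38.4% is within the 36%–40% exception band; checking compensating factors.
Override check — reserves: 10.0 mo (ok); score: 746 (ok).
Both compensating conditions met → exception applies.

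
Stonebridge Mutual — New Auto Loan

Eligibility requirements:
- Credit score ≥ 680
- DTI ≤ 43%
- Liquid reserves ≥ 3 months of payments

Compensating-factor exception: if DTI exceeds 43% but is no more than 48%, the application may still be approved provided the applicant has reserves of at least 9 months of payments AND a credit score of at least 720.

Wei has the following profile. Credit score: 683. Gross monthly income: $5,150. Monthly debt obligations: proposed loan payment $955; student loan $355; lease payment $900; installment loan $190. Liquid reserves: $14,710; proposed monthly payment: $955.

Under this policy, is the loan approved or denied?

Denied

Credit score 683 ≥ 680 (meets base)
Total debts = (955 + 355 + 900 + 190) = 2,400. DTI = 2,400/5,150 = 46.6% > 43% — standard DTI limit exceeded.
Liquid reserves cover 14,710/955 = 15.4 months — ≥ 3 required
46.6% falls in the override range (43%–48%), so the compensating-factor test applies.
Reserves 15.4 ≥ 9 months; credit score 683 < 720.
Override conditions not both satisfied; exception does not apply.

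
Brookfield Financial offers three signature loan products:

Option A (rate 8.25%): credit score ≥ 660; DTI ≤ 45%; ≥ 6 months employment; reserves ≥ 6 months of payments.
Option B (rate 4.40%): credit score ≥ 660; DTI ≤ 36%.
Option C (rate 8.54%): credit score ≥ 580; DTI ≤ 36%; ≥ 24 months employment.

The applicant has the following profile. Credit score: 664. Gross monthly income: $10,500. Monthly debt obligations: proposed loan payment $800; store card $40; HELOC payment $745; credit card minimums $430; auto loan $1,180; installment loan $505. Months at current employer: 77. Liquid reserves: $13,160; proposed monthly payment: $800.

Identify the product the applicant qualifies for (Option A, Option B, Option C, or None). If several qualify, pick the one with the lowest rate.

Total debts = (800 + 40 + 745 + 430 + 1,180 + 505) = 3,700; DTI = 3,700/10,500 = 35.2%.
Reserves = 13,160/800 = 16.4 months.
Option A: score 664 ≥ 660; DTI 35.2% ≤ 45%; employment 77 ≥ 6 mo; reserves 16.4 ≥ 6 mo → qualifies.
Option B: score 664 ≥ 660; DTI 35.2% ≤ 36% → qualifies.
Option C: score 664 ≥ 580; DTI 35.2% ≤ 36%; employment 77 ≥ 24 mo → qualifies.
Qualifying: Option A, Option B, Option C. Lowest rate is 4.40% → Option B.

Option B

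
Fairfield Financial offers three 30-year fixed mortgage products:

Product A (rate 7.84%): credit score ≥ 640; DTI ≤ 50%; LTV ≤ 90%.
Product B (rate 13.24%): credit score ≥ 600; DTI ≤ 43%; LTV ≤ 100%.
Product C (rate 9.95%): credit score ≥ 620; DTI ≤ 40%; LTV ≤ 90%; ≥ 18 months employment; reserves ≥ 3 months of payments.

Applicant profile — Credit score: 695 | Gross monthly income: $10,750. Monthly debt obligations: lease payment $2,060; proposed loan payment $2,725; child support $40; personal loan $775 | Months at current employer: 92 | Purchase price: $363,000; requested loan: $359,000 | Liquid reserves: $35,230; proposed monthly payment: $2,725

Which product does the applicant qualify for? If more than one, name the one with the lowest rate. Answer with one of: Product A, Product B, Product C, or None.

None

Total debts = (2,060 + 2,725 + 40 + 775) = 5,600; DTI = 5,600/10,750 = 52.1%.
LTV = 359,000/363,000 = 98.9%.
Reserves = 35,230/2,725 = 12.9 months.
Product A: score 695 ≥ 640; DTI 52.1% > 50%; LTV 98.9% > 90% → does not qualify.
Product B: score 695 ≥ 600; DTI 52.1% > 43%; LTV 98.9% ≤ 100% → does not qualify.
Product C: score 695 ≥ 620; DTI 52.1% > 40%; LTV 98.9% > 90%; employment 92 ≥ 18 mo; reserves 12.9 ≥ 3 mo → does not qualify.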